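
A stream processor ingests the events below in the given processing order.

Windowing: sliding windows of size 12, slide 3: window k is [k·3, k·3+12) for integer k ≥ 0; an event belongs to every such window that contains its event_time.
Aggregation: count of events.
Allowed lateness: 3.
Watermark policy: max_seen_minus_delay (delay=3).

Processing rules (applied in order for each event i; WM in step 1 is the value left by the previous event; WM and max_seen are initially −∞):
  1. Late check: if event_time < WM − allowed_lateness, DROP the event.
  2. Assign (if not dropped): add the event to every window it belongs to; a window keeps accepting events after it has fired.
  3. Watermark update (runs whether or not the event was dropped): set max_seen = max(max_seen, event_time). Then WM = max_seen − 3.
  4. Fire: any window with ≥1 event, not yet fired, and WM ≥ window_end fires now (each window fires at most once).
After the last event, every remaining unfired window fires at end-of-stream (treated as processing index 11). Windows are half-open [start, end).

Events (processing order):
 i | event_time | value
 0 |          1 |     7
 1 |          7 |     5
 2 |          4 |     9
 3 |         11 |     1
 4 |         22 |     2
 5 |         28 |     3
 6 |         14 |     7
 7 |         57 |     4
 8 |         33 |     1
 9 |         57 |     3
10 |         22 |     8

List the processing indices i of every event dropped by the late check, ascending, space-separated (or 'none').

i=0 t=1 v=7: → [0,12); WM=-2
i=1 t=7 v=5: → [6,18),[3,15),[0,12); WM=4
i=2 t=4 v=9: → [3,15),[0,12); WM=4
i=3 t=11 v=1: → [9,21),[6,18),[3,15),[0,12); WM=8
i=4 t=22 v=2: → [21,33),[18,30),[15,27),[12,24); WM=19; [0,12) fires=4 [3,15) fires=3 [6,18) fires=2
i=5 t=28 v=3: → [27,39),[24,36),[21,33),[18,30); WM=25; [9,21) fires=1 [12,24) fires=1
i=6 t=14 v=7: DROP (t<25-3); WM=25
i=7 t=57 v=4: → [57,69),[54,66),[51,63),[48,60); WM=54; [15,27) fires=1 [18,30) fires=2 [21,33) fires=2 [24,36) fires=1 [27,39) fires=1
i=8 t=33 v=1: DROP (t<54-3); WM=54
i=9 t=57 v=3: → [57,69),[54,66),[51,63),[48,60); WM=54
i=10 t=22 v=8: DROP (t<54-3); WM=54

6 8 10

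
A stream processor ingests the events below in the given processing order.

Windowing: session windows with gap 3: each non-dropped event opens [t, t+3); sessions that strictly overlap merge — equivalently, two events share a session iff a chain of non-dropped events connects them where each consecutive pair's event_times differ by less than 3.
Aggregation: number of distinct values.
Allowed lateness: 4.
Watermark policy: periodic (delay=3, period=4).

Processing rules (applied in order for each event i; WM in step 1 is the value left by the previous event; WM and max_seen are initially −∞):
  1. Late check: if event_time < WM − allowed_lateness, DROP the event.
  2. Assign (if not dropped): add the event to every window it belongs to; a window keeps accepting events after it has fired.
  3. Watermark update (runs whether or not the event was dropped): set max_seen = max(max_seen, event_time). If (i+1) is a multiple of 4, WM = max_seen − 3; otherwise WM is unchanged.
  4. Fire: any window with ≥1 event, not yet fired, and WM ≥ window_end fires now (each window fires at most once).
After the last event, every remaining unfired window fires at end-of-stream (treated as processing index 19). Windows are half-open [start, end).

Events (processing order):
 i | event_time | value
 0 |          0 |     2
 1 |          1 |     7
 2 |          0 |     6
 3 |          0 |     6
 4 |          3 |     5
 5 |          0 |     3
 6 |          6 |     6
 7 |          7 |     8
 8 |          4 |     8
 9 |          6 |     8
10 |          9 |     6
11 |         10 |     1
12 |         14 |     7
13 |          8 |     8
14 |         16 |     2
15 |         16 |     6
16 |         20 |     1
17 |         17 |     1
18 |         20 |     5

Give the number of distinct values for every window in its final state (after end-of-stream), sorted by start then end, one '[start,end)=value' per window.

[0,13)=7 [14,20)=4 [20,23)=2

i=0 t=0 v=2: → [0,3); WM=−∞
i=1 t=1 v=7: → [0,4); WM=−∞
i=2 t=0 v=6: → [0,4); WM=−∞
i=3 t=0 v=6: → [0,4); WM=-2
i=4 t=3 v=5: → [0,6); WM=-2
i=5 t=0 v=3: → [0,6); WM=-2
i=6 t=6 v=6: → [6,9); WM=-2
i=7 t=7 v=8: → [6,10); WM=4
i=8 t=4 v=8: → [0,10); WM=4
i=9 t=6 v=8: → [0,10); WM=4
i=10 t=9 v=6: → [0,12); WM=4
i=11 t=10 v=1: → [0,13); WM=7
i=12 t=14 v=7: → [14,17); WM=7
i=13 t=8 v=8: → [0,13); WM=7
i=14 t=16 v=2: → [14,19); WM=7
i=15 t=16 v=6: → [14,19); WM=13
i=16 t=20 v=1: → [20,23); WM=13
i=17 t=17 v=1: → [14,20); WM=13
i=18 t=20 v=5: → [20,23); WM=13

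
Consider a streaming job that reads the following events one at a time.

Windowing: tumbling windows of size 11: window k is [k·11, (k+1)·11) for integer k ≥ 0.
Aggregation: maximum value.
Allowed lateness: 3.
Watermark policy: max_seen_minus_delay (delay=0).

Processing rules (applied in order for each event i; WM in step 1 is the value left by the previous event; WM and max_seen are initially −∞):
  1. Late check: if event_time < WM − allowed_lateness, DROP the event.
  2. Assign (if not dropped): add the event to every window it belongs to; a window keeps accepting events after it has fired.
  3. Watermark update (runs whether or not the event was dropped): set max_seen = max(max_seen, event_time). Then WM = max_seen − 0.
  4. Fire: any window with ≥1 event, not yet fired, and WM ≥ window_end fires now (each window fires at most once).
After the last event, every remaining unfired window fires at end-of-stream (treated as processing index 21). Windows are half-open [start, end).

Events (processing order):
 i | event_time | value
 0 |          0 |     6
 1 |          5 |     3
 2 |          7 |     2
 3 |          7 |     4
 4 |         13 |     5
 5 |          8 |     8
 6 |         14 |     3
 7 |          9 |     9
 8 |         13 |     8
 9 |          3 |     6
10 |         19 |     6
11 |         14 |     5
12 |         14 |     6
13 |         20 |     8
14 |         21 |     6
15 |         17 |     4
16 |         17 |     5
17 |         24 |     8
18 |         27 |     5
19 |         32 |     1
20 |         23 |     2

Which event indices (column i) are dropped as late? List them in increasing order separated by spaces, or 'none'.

5 7 9 11 12 15 16 20

i=0 t=0 v=6: → [0,11); WM=0
i=1 t=5 v=3: → [0,11); WM=5
i=2 t=7 v=2: → [0,11); WM=7
i=3 t=7 v=4: → [0,11); WM=7
i=4 t=13 v=5: → [11,22); WM=13; [0,11) fires=6
i=5 t=8 v=8: DROP (t<13-3); WM=13
i=6 t=14 v=3: → [11,22); WM=14
i=7 t=9 v=9: DROP (t<14-3); WM=14
i=8 t=13 v=8: → [11,22); WM=14
i=9 t=3 v=6: DROP (t<14-3); WM=14
i=10 t=19 v=6: → [11,22); WM=19
i=11 t=14 v=5: DROP (t<19-3); WM=19
i=12 t=14 v=6: DROP (t<19-3); WM=19
i=13 t=20 v=8: → [11,22); WM=20
i=14 t=21 v=6: → [11,22); WM=21
i=15 t=17 v=4: DROP (t<21-3); WM=21
i=16 t=17 v=5: DROP (t<21-3); WM=21
i=17 t=24 v=8: → [22,33); WM=24; [11,22) fires=8
i=18 t=27 v=5: → [22,33); WM=27
i=19 t=32 v=1: → [22,33); WM=32
i=20 t=23 v=2: DROP (t<32-3); WM=32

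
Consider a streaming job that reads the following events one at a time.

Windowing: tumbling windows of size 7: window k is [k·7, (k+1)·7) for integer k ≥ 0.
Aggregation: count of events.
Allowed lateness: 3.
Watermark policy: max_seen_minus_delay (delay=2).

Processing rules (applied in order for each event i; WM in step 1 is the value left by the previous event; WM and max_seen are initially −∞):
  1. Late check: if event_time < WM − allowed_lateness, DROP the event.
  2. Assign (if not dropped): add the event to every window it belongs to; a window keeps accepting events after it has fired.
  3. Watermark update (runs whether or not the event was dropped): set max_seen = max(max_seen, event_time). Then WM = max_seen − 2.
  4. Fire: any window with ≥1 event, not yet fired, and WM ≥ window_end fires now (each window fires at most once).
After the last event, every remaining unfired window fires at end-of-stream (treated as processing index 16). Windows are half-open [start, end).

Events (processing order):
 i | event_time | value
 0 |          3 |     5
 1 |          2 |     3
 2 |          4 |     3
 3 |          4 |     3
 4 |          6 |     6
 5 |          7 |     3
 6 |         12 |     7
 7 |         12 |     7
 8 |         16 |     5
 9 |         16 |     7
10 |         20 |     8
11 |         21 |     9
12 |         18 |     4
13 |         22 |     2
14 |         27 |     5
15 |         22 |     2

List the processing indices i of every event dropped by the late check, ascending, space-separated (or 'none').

none

i=0 t=3 v=5: → [0,7); WM=1
i=1 t=2 v=3: → [0,7); WM=1
i=2 t=4 v=3: → [0,7); WM=2
i=3 t=4 v=3: → [0,7); WM=2
i=4 t=6 v=6: → [0,7); WM=4
i=5 t=7 v=3: → [7,14); WM=5
i=6 t=12 v=7: → [7,14); WM=10; [0,7) fires=5
i=7 t=12 v=7: → [7,14); WM=10
i=8 t=16 v=5: → [14,21); WM=14; [7,14) fires=3
i=9 t=16 v=7: → [14,21); WM=14
i=10 t=20 v=8: → [14,21); WM=18
i=11 t=21 v=9: → [21,28); WM=19
i=12 t=18 v=4: → [14,21); WM=19
i=13 t=22 v=2: → [21,28); WM=20
i=14 t=27 v=5: → [21,28); WM=25; [14,21) fires=4
i=15 t=22 v=2: → [21,28); WM=25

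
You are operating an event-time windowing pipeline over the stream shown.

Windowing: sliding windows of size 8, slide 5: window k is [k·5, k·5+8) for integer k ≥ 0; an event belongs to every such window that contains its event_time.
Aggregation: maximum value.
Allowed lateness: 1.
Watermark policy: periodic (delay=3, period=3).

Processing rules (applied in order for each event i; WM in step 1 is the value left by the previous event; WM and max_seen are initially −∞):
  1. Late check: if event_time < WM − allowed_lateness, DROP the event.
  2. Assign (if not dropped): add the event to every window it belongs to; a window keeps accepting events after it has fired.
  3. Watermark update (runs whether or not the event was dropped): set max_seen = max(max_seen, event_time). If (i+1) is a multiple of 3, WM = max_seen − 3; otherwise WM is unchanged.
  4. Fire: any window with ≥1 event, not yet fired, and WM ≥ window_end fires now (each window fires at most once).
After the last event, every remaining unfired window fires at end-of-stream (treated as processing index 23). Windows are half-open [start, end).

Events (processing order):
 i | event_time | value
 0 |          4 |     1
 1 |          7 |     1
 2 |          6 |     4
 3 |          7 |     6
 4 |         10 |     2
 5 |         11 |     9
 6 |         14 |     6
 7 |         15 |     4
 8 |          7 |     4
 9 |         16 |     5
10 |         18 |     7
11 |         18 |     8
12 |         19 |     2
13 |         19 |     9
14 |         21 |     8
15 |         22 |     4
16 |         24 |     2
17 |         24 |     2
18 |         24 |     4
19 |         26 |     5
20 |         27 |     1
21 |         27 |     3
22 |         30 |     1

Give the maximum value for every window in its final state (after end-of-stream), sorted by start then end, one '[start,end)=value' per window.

i=0 t=4 v=1: → [0,8); WM=−∞
i=1 t=7 v=1: → [5,13),[0,8); WM=−∞
i=2 t=6 v=4: → [5,13),[0,8); WM=4
i=3 t=7 v=6: → [5,13),[0,8); WM=4
i=4 t=10 v=2: → [10,18),[5,13); WM=4
i=5 t=11 v=9: → [10,18),[5,13); WM=8; [0,8) fires=6
i=6 t=14 v=6: → [10,18); WM=8
i=7 t=15 v=4: → [15,23),[10,18); WM=8
i=8 t=7 v=4: → [5,13),[0,8); WM=12
i=9 t=16 v=5: → [15,23),[10,18); WM=12
i=10 t=18 v=7: → [15,23); WM=12
i=11 t=18 v=8: → [15,23); WM=15; [5,13) fires=9
i=12 t=19 v=2: → [15,23); WM=15
i=13 t=19 v=9: → [15,23); WM=15
i=14 t=21 v=8: → [20,28),[15,23); WM=18; [10,18) fires=9
i=15 t=22 v=4: → [20,28),[15,23); WM=18
i=16 t=24 v=2: → [20,28); WM=18
i=17 t=24 v=2: → [20,28); WM=21
i=18 t=24 v=4: → [20,28); WM=21
i=19 t=26 v=5: → [25,33),[20,28); WM=21
i=20 t=27 v=1: → [25,33),[20,28); WM=24; [15,23) fires=9
i=21 t=27 v=3: → [25,33),[20,28); WM=24
i=22 t=30 v=1: → [30,38),[25,33); WM=24

[0,8)=6 [5,13)=9 [10,18)=9 [15,23)=9 [20,28)=8 [25,33)=5 [30,38)=1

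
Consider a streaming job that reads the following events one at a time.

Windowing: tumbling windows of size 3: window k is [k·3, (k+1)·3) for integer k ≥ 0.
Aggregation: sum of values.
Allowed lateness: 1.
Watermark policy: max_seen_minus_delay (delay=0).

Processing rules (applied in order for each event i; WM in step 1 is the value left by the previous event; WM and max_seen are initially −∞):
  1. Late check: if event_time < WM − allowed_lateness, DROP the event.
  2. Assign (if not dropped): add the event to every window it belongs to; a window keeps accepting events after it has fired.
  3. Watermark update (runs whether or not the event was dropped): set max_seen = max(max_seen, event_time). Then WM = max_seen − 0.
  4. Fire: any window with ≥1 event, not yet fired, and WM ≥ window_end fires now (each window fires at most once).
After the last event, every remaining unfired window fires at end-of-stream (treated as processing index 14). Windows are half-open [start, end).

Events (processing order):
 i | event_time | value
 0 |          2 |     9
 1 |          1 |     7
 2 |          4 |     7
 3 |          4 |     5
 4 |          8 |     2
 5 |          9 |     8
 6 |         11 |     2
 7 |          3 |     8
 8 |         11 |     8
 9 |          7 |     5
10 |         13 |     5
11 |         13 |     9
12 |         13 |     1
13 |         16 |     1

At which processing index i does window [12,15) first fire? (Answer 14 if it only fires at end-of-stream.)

i=0 t=2 v=9: → [0,3); WM=2
i=1 t=1 v=7: → [0,3); WM=2
i=2 t=4 v=7: → [3,6); WM=4; [0,3) fires=16
i=3 t=4 v=5: → [3,6); WM=4
i=4 t=8 v=2: → [6,9); WM=8; [3,6) fires=12
i=5 t=9 v=8: → [9,12); WM=9; [6,9) fires=2
i=6 t=11 v=2: → [9,12); WM=11
i=7 t=3 v=8: DROP (t<11-1); WM=11
i=8 t=11 v=8: → [9,12); WM=11
i=9 t=7 v=5: DROP (t<11-1); WM=11
i=10 t=13 v=5: → [12,15); WM=13; [9,12) fires=18
i=11 t=13 v=9: → [12,15); WM=13
i=12 t=13 v=1: → [12,15); WM=13
i=13 t=16 v=1: → [15,18); WM=16; [12,15) fires=15

13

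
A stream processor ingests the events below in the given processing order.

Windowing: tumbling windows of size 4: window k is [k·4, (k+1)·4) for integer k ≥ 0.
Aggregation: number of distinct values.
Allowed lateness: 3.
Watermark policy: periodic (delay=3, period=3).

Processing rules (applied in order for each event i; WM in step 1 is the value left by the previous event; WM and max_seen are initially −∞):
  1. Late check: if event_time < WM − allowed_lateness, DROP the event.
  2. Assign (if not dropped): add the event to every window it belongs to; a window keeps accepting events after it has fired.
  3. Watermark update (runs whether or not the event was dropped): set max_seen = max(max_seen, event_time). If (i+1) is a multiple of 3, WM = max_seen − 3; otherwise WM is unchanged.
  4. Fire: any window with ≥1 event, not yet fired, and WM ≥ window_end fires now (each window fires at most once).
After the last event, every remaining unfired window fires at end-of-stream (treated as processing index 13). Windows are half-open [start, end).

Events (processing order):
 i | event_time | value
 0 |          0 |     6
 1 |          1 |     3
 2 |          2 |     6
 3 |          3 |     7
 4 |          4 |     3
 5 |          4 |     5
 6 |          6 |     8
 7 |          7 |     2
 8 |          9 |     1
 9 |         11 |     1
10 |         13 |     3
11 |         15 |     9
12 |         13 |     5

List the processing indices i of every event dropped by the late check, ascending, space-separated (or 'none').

none

i=0 t=0 v=6: → [0,4); WM=−∞
i=1 t=1 v=3: → [0,4); WM=−∞
i=2 t=2 v=6: → [0,4); WM=-1
i=3 t=3 v=7: → [0,4); WM=-1
i=4 t=4 v=3: → [4,8); WM=-1
i=5 t=4 v=5: → [4,8); WM=1
i=6 t=6 v=8: → [4,8); WM=1
i=7 t=7 v=2: → [4,8); WM=1
i=8 t=9 v=1: → [8,12); WM=6; [0,4) fires=3
i=9 t=11 v=1: → [8,12); WM=6
i=10 t=13 v=3: → [12,16); WM=6
i=11 t=15 v=9: → [12,16); WM=12; [4,8) fires=4 [8,12) fires=1
i=12 t=13 v=5: → [12,16); WM=12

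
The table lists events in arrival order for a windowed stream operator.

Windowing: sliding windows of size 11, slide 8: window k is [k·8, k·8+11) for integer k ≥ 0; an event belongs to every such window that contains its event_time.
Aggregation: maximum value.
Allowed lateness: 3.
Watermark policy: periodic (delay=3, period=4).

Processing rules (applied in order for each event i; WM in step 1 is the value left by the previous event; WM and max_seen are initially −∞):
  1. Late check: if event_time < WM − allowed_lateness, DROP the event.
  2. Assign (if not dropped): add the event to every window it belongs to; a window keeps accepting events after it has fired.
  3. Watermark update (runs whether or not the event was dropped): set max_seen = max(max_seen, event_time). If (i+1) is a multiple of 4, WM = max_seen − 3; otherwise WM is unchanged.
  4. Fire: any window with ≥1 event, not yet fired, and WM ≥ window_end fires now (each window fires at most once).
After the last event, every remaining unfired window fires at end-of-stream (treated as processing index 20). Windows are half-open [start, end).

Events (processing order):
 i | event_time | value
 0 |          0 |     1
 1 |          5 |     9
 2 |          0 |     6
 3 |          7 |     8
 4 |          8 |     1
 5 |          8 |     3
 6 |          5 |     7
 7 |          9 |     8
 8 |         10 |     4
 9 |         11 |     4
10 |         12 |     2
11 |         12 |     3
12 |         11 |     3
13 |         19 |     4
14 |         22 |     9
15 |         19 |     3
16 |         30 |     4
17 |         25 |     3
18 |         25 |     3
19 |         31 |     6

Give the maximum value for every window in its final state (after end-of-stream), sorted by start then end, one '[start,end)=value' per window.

i=0 t=0 v=1: → [0,11); WM=−∞
i=1 t=5 v=9: → [0,11); WM=−∞
i=2 t=0 v=6: → [0,11); WM=−∞
i=3 t=7 v=8: → [0,11); WM=4
i=4 t=8 v=1: → [8,19),[0,11); WM=4
i=5 t=8 v=3: → [8,19),[0,11); WM=4
i=6 t=5 v=7: → [0,11); WM=4
i=7 t=9 v=8: → [8,19),[0,11); WM=6
i=8 t=10 v=4: → [8,19),[0,11); WM=6
i=9 t=11 v=4: → [8,19); WM=6
i=10 t=12 v=2: → [8,19); WM=6
i=11 t=12 v=3: → [8,19); WM=9
i=12 t=11 v=3: → [8,19); WM=9
i=13 t=19 v=4: → [16,27); WM=9
i=14 t=22 v=9: → [16,27); WM=9
i=15 t=19 v=3: → [16,27); WM=19; [0,11) fires=9 [8,19) fires=8
i=16 t=30 v=4: → [24,35); WM=19
i=17 t=25 v=3: → [24,35),[16,27); WM=19
i=18 t=25 v=3: → [24,35),[16,27); WM=19
i=19 t=31 v=6: → [24,35); WM=28; [16,27) fires=9

[0,11)=9 [8,19)=8 [16,27)=9 [24,35)=6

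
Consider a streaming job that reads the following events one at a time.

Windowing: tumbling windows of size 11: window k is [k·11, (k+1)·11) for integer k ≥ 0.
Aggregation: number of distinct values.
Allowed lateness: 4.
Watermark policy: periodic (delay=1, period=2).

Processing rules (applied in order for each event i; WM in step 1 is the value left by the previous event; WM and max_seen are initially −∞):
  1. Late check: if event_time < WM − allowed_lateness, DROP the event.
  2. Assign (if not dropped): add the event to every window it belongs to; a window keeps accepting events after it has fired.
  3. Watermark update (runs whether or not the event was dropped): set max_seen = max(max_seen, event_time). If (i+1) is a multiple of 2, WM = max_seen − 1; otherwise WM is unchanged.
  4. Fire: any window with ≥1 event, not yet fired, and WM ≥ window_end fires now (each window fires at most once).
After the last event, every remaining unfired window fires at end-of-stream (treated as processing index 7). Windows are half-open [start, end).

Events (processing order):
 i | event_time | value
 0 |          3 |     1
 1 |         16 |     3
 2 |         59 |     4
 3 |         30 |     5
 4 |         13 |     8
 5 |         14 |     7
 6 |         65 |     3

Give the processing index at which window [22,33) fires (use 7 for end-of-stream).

i=0 t=3 v=1: → [0,11); WM=−∞
i=1 t=16 v=3: → [11,22); WM=15; [0,11) fires=1
i=2 t=59 v=4: → [55,66); WM=15
i=3 t=30 v=5: → [22,33); WM=58; [11,22) fires=1 [22,33) fires=1
i=4 t=13 v=8: DROP (t<58-4); WM=58
i=5 t=14 v=7: DROP (t<58-4); WM=58
i=6 t=65 v=3: → [55,66); WM=58

3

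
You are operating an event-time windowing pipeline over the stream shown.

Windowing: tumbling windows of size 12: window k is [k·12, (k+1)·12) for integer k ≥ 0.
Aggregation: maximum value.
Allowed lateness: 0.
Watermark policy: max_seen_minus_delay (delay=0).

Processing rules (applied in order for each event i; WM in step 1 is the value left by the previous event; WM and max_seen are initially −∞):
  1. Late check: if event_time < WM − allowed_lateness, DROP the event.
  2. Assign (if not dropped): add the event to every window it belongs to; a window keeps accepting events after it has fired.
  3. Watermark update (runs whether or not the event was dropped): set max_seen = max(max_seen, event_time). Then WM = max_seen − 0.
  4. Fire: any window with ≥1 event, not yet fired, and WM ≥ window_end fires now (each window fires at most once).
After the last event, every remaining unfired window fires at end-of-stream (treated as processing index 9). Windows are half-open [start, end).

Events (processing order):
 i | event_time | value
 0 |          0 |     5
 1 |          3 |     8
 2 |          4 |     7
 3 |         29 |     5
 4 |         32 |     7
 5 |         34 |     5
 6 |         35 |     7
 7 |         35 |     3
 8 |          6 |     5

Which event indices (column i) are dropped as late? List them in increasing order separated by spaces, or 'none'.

8

i=0 t=0 v=5: → [0,12); WM=0
i=1 t=3 v=8: → [0,12); WM=3
i=2 t=4 v=7: → [0,12); WM=4
i=3 t=29 v=5: → [24,36); WM=29; [0,12) fires=8
i=4 t=32 v=7: → [24,36); WM=32
i=5 t=34 v=5: → [24,36); WM=34
i=6 t=35 v=7: → [24,36); WM=35
i=7 t=35 v=3: → [24,36); WM=35
i=8 t=6 v=5: DROP (t<35-0); WM=35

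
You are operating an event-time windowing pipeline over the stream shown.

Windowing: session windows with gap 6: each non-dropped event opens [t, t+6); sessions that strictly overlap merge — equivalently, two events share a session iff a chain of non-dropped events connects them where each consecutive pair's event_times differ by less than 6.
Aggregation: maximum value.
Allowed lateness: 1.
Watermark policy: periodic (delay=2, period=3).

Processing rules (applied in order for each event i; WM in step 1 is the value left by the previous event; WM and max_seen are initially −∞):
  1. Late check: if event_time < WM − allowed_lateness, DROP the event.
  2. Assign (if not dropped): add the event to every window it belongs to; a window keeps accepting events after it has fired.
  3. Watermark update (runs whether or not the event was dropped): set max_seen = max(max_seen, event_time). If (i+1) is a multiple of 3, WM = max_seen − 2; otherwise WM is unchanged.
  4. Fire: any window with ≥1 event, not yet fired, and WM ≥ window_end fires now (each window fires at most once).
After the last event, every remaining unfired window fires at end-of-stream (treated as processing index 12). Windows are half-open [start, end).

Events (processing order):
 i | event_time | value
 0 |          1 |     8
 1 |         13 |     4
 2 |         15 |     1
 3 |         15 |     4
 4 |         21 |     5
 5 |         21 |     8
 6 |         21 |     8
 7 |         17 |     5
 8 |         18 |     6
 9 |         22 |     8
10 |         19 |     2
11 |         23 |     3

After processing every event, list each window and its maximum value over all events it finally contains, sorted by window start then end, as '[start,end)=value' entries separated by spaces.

i=0 t=1 v=8: → [1,7); WM=−∞
i=1 t=13 v=4: → [13,19); WM=−∞
i=2 t=15 v=1: → [13,21); WM=13
i=3 t=15 v=4: → [13,21); WM=13
i=4 t=21 v=5: → [21,27); WM=13
i=5 t=21 v=8: → [21,27); WM=19
i=6 t=21 v=8: → [21,27); WM=19
i=7 t=17 v=5: DROP (t<19-1); WM=19
i=8 t=18 v=6: → [13,27); WM=19
i=9 t=22 v=8: → [13,28); WM=19
i=10 t=19 v=2: → [13,28); WM=19
i=11 t=23 v=3: → [13,29); WM=21

[1,7)=8 [13,29)=8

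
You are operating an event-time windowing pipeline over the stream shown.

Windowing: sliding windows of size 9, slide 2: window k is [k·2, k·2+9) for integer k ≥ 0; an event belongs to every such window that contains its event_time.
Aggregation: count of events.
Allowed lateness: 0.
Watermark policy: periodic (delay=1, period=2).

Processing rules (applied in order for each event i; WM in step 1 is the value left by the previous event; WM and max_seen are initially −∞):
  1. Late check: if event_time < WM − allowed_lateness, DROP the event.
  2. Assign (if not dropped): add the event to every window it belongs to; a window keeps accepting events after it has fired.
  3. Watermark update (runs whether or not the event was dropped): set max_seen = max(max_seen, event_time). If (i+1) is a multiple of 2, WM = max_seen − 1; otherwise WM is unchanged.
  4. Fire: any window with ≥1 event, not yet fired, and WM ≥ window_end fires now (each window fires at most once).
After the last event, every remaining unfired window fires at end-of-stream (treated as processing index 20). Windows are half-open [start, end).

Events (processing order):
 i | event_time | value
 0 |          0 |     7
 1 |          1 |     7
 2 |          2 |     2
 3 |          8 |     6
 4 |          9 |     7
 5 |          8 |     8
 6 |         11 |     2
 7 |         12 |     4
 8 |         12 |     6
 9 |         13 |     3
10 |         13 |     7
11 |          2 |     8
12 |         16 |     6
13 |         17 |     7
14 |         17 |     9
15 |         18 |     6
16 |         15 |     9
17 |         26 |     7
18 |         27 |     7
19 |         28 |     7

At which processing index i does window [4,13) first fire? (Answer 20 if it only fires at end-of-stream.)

13

i=0 t=0 v=7: → [0,9); WM=−∞
i=1 t=1 v=7: → [0,9); WM=0
i=2 t=2 v=2: → [2,11),[0,9); WM=0
i=3 t=8 v=6: → [8,17),[6,15),[4,13),[2,11),[0,9); WM=7
i=4 t=9 v=7: → [8,17),[6,15),[4,13),[2,11); WM=7
i=5 t=8 v=8: → [8,17),[6,15),[4,13),[2,11),[0,9); WM=8
i=6 t=11 v=2: → [10,19),[8,17),[6,15),[4,13); WM=8
i=7 t=12 v=4: → [12,21),[10,19),[8,17),[6,15),[4,13); WM=11; [0,9) fires=5 [2,11) fires=4
i=8 t=12 v=6: → [12,21),[10,19),[8,17),[6,15),[4,13); WM=11
i=9 t=13 v=3: → [12,21),[10,19),[8,17),[6,15); WM=12
i=10 t=13 v=7: → [12,21),[10,19),[8,17),[6,15); WM=12
i=11 t=2 v=8: DROP (t<12-0); WM=12
i=12 t=16 v=6: → [16,25),[14,23),[12,21),[10,19),[8,17); WM=12
i=13 t=17 v=7: → [16,25),[14,23),[12,21),[10,19); WM=16; [4,13) fires=6 [6,15) fires=8
i=14 t=17 v=9: → [16,25),[14,23),[12,21),[10,19); WM=16
i=15 t=18 v=6: → [18,27),[16,25),[14,23),[12,21),[10,19); WM=17; [8,17) fires=9
i=16 t=15 v=9: DROP (t<17-0); WM=17
i=17 t=26 v=7: → [26,35),[24,33),[22,31),[20,29),[18,27); WM=25; [10,19) fires=9 [12,21) fires=8 [14,23) fires=4 [16,25) fires=4
i=18 t=27 v=7: → [26,35),[24,33),[22,31),[20,29); WM=25
i=19 t=28 v=7: → [28,37),[26,35),[24,33),[22,31),[20,29); WM=27; [18,27) fires=2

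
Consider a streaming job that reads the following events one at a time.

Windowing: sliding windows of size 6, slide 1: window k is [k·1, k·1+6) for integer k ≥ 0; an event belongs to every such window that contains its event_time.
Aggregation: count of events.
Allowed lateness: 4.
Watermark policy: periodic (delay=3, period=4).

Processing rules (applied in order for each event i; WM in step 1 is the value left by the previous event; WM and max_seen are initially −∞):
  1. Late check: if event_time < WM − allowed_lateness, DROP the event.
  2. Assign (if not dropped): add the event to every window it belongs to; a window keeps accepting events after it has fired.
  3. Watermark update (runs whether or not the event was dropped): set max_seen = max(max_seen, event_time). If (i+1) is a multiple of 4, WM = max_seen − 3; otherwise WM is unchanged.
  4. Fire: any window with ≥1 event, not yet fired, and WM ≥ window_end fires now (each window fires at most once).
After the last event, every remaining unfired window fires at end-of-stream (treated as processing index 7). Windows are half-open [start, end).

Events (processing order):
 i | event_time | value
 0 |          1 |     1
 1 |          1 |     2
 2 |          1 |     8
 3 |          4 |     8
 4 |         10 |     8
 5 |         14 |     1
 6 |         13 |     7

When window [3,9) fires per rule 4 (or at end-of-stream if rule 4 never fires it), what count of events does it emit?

1

i=0 t=1 v=1: → [1,7),[0,6); WM=−∞
i=1 t=1 v=2: → [1,7),[0,6); WM=−∞
i=2 t=1 v=8: → [1,7),[0,6); WM=−∞
i=3 t=4 v=8: → [4,10),[3,9),[2,8),[1,7),[0,6); WM=1
i=4 t=10 v=8: → [10,16),[9,15),[8,14),[7,13),[6,12),[5,11); WM=1
i=5 t=14 v=1: → [14,20),[13,19),[12,18),[11,17),[10,16),[9,15); WM=1
i=6 t=13 v=7: → [13,19),[12,18),[11,17),[10,16),[9,15),[8,14); WM=1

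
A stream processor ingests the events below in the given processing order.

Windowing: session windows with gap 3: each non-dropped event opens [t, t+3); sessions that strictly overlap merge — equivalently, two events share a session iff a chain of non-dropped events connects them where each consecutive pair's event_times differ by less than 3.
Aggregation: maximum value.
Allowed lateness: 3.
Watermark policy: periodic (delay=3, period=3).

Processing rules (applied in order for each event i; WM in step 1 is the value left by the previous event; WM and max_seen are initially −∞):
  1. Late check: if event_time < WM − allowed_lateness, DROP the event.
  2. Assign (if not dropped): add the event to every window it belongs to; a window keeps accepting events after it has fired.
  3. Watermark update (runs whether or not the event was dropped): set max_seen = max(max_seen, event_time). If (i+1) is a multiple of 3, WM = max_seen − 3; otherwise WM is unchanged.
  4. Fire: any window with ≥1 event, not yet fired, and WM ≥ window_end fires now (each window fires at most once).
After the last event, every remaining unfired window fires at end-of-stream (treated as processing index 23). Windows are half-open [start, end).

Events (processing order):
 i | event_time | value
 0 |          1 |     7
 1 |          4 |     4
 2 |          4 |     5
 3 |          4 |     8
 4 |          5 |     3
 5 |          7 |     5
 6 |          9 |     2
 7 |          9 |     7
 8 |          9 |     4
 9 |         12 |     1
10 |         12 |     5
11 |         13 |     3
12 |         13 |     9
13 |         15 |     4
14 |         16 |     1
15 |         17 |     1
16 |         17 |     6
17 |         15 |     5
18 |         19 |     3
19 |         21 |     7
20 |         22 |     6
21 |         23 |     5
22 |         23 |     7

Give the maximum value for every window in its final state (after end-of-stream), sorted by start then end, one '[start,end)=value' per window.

i=0 t=1 v=7: → [1,4); WM=−∞
i=1 t=4 v=4: → [4,7); WM=−∞
i=2 t=4 v=5: → [4,7); WM=1
i=3 t=4 v=8: → [4,7); WM=1
i=4 t=5 v=3: → [4,8); WM=1
i=5 t=7 v=5: → [4,10); WM=4
i=6 t=9 v=2: → [4,12); WM=4
i=7 t=9 v=7: → [4,12); WM=4
i=8 t=9 v=4: → [4,12); WM=6
i=9 t=12 v=1: → [12,15); WM=6
i=10 t=12 v=5: → [12,15); WM=6
i=11 t=13 v=3: → [12,16); WM=10
i=12 t=13 v=9: → [12,16); WM=10
i=13 t=15 v=4: → [12,18); WM=10
i=14 t=16 v=1: → [12,19); WM=13
i=15 t=17 v=1: → [12,20); WM=13
i=16 t=17 v=6: → [12,20); WM=13
i=17 t=15 v=5: → [12,20); WM=14
i=18 t=19 v=3: → [12,22); WM=14
i=19 t=21 v=7: → [12,24); WM=14
i=20 t=22 v=6: → [12,25); WM=19
i=21 t=23 v=5: → [12,26); WM=19
i=22 t=23 v=7: → [12,26); WM=19

[1,4)=7 [4,12)=8 [12,26)=9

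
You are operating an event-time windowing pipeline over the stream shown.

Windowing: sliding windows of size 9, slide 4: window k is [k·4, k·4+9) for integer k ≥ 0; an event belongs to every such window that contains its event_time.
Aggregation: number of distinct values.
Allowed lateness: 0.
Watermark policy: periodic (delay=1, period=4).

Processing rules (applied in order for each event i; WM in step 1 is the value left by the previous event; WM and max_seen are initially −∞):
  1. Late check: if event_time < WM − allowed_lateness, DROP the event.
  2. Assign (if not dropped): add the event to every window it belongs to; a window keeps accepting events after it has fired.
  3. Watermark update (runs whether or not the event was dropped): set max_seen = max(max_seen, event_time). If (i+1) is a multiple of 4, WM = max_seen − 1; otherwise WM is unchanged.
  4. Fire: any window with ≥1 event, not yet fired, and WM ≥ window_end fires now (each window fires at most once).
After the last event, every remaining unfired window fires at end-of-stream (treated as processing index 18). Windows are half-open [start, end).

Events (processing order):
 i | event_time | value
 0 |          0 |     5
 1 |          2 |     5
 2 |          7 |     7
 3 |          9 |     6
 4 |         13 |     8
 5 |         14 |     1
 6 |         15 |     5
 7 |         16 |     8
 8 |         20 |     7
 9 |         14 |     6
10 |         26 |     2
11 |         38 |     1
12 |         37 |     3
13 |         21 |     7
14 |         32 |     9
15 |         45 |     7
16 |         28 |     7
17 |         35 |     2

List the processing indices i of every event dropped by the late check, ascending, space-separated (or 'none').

9 13 14 16 17

i=0 t=0 v=5: → [0,9); WM=−∞
i=1 t=2 v=5: → [0,9); WM=−∞
i=2 t=7 v=7: → [4,13),[0,9); WM=−∞
i=3 t=9 v=6: → [8,17),[4,13); WM=8
i=4 t=13 v=8: → [12,21),[8,17); WM=8
i=5 t=14 v=1: → [12,21),[8,17); WM=8
i=6 t=15 v=5: → [12,21),[8,17); WM=8
i=7 t=16 v=8: → [16,25),[12,21),[8,17); WM=15; [0,9) fires=2 [4,13) fires=2
i=8 t=20 v=7: → [20,29),[16,25),[12,21); WM=15
i=9 t=14 v=6: DROP (t<15-0); WM=15
i=10 t=26 v=2: → [24,33),[20,29); WM=15
i=11 t=38 v=1: → [36,45),[32,41); WM=37; [8,17) fires=4 [12,21) fires=4 [16,25) fires=2 [20,29) fires=2 [24,33) fires=1
i=12 t=37 v=3: → [36,45),[32,41); WM=37
i=13 t=21 v=7: DROP (t<37-0); WM=37
i=14 t=32 v=9: DROP (t<37-0); WM=37
i=15 t=45 v=7: → [44,53),[40,49); WM=44; [32,41) fires=2
i=16 t=28 v=7: DROP (t<44-0); WM=44
i=17 t=35 v=2: DROP (t<44-0); WM=44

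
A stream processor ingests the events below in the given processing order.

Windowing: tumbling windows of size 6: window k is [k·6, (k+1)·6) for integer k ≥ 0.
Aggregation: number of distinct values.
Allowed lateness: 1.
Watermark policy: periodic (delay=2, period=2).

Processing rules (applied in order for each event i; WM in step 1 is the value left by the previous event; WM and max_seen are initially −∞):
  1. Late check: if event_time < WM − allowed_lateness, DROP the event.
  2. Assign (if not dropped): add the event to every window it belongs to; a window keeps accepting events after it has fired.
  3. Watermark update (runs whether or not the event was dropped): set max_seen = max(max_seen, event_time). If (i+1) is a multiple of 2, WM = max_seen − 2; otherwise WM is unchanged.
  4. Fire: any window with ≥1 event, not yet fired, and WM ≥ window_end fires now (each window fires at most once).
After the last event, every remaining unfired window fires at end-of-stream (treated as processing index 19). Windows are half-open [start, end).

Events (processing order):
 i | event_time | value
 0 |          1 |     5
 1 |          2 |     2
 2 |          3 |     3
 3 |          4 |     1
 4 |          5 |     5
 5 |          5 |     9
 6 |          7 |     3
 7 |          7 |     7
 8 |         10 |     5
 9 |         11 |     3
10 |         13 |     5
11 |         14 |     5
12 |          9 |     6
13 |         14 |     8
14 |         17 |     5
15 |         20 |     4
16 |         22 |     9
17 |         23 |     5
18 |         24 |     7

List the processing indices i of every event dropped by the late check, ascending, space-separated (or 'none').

12

i=0 t=1 v=5: → [0,6); WM=−∞
i=1 t=2 v=2: → [0,6); WM=0
i=2 t=3 v=3: → [0,6); WM=0
i=3 t=4 v=1: → [0,6); WM=2
i=4 t=5 v=5: → [0,6); WM=2
i=5 t=5 v=9: → [0,6); WM=3
i=6 t=7 v=3: → [6,12); WM=3
i=7 t=7 v=7: → [6,12); WM=5
i=8 t=10 v=5: → [6,12); WM=5
i=9 t=11 v=3: → [6,12); WM=9; [0,6) fires=5
i=10 t=13 v=5: → [12,18); WM=9
i=11 t=14 v=5: → [12,18); WM=12; [6,12) fires=3
i=12 t=9 v=6: DROP (t<12-1); WM=12
i=13 t=14 v=8: → [12,18); WM=12
i=14 t=17 v=5: → [12,18); WM=12
i=15 t=20 v=4: → [18,24); WM=18; [12,18) fires=2
i=16 t=22 v=9: → [18,24); WM=18
i=17 t=23 v=5: → [18,24); WM=21
i=18 t=24 v=7: → [24,30); WM=21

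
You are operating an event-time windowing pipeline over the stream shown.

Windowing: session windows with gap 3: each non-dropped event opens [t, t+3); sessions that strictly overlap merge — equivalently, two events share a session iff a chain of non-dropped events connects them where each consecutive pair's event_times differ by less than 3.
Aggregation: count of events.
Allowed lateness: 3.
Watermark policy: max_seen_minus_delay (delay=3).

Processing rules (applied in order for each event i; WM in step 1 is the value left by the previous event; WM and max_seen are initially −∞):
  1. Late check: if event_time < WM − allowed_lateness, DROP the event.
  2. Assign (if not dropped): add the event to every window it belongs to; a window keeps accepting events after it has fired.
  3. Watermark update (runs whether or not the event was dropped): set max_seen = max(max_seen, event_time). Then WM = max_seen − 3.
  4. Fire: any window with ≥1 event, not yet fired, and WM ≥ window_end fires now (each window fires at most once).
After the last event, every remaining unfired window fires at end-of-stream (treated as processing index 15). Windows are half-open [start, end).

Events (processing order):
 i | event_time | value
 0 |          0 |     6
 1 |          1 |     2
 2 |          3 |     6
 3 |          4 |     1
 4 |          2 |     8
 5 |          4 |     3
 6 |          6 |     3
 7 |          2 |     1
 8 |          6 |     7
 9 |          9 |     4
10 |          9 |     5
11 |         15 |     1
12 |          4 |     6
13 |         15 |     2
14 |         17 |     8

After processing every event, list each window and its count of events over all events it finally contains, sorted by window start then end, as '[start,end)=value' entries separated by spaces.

i=0 t=0 v=6: → [0,3); WM=-3
i=1 t=1 v=2: → [0,4); WM=-2
i=2 t=3 v=6: → [0,6); WM=0
i=3 t=4 v=1: → [0,7); WM=1
i=4 t=2 v=8: → [0,7); WM=1
i=5 t=4 v=3: → [0,7); WM=1
i=6 t=6 v=3: → [0,9); WM=3
i=7 t=2 v=1: → [0,9); WM=3
i=8 t=6 v=7: → [0,9); WM=3
i=9 t=9 v=4: → [9,12); WM=6
i=10 t=9 v=5: → [9,12); WM=6
i=11 t=15 v=1: → [15,18); WM=12
i=12 t=4 v=6: DROP (t<12-3); WM=12
i=13 t=15 v=2: → [15,18); WM=12
i=14 t=17 v=8: → [15,20); WM=14

[0,9)=9 [9,12)=2 [15,20)=3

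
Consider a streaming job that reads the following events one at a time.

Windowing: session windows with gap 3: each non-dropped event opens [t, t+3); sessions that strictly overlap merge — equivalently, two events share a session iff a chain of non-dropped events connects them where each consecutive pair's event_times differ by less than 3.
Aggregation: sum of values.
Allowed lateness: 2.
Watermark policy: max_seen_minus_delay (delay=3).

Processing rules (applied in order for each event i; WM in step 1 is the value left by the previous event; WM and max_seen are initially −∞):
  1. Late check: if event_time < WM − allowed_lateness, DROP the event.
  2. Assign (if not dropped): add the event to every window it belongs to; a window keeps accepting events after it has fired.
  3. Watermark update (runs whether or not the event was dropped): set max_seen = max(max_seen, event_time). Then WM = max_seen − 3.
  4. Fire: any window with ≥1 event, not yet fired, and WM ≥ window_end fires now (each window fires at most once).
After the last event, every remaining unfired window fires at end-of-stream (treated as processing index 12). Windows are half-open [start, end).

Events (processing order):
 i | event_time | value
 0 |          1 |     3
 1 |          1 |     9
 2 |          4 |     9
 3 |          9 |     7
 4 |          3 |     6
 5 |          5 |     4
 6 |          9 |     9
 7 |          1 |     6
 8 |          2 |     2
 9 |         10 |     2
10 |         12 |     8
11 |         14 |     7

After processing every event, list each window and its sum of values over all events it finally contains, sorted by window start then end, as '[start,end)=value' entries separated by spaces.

[1,4)=12 [4,8)=13 [9,17)=33

i=0 t=1 v=3: → [1,4); WM=-2
i=1 t=1 v=9: → [1,4); WM=-2
i=2 t=4 v=9: → [4,7); WM=1
i=3 t=9 v=7: → [9,12); WM=6
i=4 t=3 v=6: DROP (t<6-2); WM=6
i=5 t=5 v=4: → [4,8); WM=6
i=6 t=9 v=9: → [9,12); WM=6
i=7 t=1 v=6: DROP (t<6-2); WM=6
i=8 t=2 v=2: DROP (t<6-2); WM=6
i=9 t=10 v=2: → [9,13); WM=7
i=10 t=12 v=8: → [9,15); WM=9
i=11 t=14 v=7: → [9,17); WM=11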